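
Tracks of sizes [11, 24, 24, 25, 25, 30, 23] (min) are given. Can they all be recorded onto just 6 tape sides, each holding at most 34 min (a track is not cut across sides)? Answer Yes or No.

A valid assignment using 6 tape sides:
  side 1: 30 = 30
  side 2: 25 = 25
  side 3: 25 = 25
  side 4: 24 = 24
  side 5: 24 = 24
  side 6: 23 + 11 = 34
Every load is within 34 min, so 6 tape sides suffice.

Yes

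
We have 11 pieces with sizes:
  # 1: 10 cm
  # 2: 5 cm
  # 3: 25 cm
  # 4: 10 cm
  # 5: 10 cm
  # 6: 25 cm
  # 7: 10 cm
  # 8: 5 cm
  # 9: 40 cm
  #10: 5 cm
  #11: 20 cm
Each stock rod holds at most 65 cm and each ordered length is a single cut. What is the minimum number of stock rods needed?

3

Total = 40 + 25 + 25 + 20 + 10 + 10 + 10 + 10 + 5 + 5 + 5 = 165 cm.
Lower bound: ⌈165/65⌉ = 3 stock rods.
A packing using 3 stock rods:
  stock rod 1: 40 + 25 = 65
  stock rod 2: 25 + 20 + 10 + 10 = 65
  stock rod 3: 10 + 10 + 5 + 5 + 5 = 35
This matches the lower bound, so 3 is optimal.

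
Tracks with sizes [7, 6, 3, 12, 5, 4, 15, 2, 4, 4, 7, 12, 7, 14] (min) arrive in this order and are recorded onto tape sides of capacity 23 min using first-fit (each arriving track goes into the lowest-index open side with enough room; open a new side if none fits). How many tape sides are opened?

5

  7 → side 1 (new)  [load 7/23]
  6 → side 1  [load 13/23]
  3 → side 1  [load 16/23]
  12 → side 2 (new)  [load 12/23]
  5 → side 1  [load 21/23]
  4 → side 2  [load 16/23]
  15 → side 3 (new)  [load 15/23]
  2 → side 1  [load 23/23]
  4 → side 2  [load 20/23]
  4 → side 3  [load 19/23]
  7 → side 4 (new)  [load 7/23]
  12 → side 4  [load 19/23]
  7 → side 5 (new)  [load 7/23]
  14 → side 5  [load 21/23]
5 tape sides opened.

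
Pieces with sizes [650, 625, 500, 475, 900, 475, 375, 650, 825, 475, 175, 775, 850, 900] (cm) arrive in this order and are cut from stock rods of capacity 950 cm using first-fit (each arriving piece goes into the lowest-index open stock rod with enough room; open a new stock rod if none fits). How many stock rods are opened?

11

  650 → stock rod 1 (new)  [load 650/950]
  625 → stock rod 2 (new)  [load 625/950]
  500 → stock rod 3 (new)  [load 500/950]
  475 → stock rod 4 (new)  [load 475/950]
  900 → stock rod 5 (new)  [load 900/950]
  475 → stock rod 4  [load 950/950]
  375 → stock rod 3  [load 875/950]
  650 → stock rod 6 (new)  [load 650/950]
  825 → stock rod 7 (new)  [load 825/950]
  475 → stock rod 8 (new)  [load 475/950]
  175 → stock rod 1  [load 825/950]
  775 → stock rod 9 (new)  [load 775/950]
  850 → stock rod 10 (new)  [load 850/950]
  900 → stock rod 11 (new)  [load 900/950]
11 stock rods opened.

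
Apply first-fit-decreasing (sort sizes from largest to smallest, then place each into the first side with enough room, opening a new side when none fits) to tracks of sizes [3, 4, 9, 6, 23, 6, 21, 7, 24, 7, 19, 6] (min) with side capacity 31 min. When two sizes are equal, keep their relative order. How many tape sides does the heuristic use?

Sorted descending: 24, 23, 21, 19, 9, 7, 7, 6, 6, 6, 4, 3.
  24 → side 1 (new)  [load 24/31]
  23 → side 2 (new)  [load 23/31]
  21 → side 3 (new)  [load 21/31]
  19 → side 4 (new)  [load 19/31]
  9 → side 3  [load 30/31]
  7 → side 1  [load 31/31]
  7 → side 2  [load 30/31]
  6 → side 4  [load 25/31]
  6 → side 4  [load 31/31]
  6 → side 5 (new)  [load 6/31]
  4 → side 5  [load 10/31]
  3 → side 5  [load 13/31]
5 tape sides opened.

5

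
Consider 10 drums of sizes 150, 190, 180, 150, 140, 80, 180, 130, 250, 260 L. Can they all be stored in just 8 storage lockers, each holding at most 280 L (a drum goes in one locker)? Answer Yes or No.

A valid assignment using 8 storage lockers:
  locker 1: 260 = 260
  locker 2: 250 = 250
  locker 3: 190 + 80 = 270
  locker 4: 180 = 180
  locker 5: 180 = 180
  locker 6: 150 + 130 = 280
  locker 7: 150 = 150
  locker 8: 140 = 140
Every load is within 280 L, so 8 storage lockers suffice.

Yes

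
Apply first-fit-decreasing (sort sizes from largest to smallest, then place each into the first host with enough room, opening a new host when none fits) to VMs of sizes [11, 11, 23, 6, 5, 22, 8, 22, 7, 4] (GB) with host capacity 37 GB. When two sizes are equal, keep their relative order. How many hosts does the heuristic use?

4

Sorted descending: 23, 22, 22, 11, 11, 8, 7, 6, 5, 4.
  23 → host 1 (new)  [load 23/37]
  22 → host 2 (new)  [load 22/37]
  22 → host 3 (new)  [load 22/37]
  11 → host 1  [load 34/37]
  11 → host 2  [load 33/37]
  8 → host 3  [load 30/37]
  7 → host 3  [load 37/37]
  6 → host 4 (new)  [load 6/37]
  5 → host 4  [load 11/37]
  4 → host 2  [load 37/37]
4 hosts opened.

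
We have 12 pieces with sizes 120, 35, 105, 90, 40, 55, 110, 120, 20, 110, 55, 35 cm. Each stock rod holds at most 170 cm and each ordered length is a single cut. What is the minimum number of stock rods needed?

6

Total = 120 + 120 + 110 + 110 + 105 + 90 + 55 + 55 + 40 + 35 + 35 + 20 = 895 cm.
Lower bound: ⌈895/170⌉ = 6 stock rods.
A packing using 6 stock rods:
  stock rod 1: 120 + 40 = 160
  stock rod 2: 120 + 35 = 155
  stock rod 3: 110 + 55 = 165
  stock rod 4: 110 + 55 = 165
  stock rod 5: 105 + 35 + 20 = 160
  stock rod 6: 90 = 90
This matches the lower bound, so 6 is optimal.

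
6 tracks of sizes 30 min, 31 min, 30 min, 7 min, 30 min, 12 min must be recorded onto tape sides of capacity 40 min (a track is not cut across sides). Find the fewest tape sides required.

Total = 31 + 30 + 30 + 30 + 12 + 7 = 140 min.
Lower bound: ⌈140/40⌉ = 4 tape sides.
A packing using 5 tape sides:
  side 1: 31 + 7 = 38
  side 2: 30 = 30
  side 3: 30 = 30
  side 4: 30 = 30
  side 5: 12 = 12
No arrangement into 4 tape sides stays within capacity, so 5 is optimal.

5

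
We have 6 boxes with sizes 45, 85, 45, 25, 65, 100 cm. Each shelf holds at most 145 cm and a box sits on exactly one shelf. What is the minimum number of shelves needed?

Total = 100 + 85 + 65 + 45 + 45 + 25 = 365 cm.
Lower bound: ⌈365/145⌉ = 3 shelves.
A packing using 3 shelves:
  shelf 1: 100 + 45 = 145
  shelf 2: 85 + 45 = 130
  shelf 3: 65 + 25 = 90
This matches the lower bound, so 3 is optimal.

3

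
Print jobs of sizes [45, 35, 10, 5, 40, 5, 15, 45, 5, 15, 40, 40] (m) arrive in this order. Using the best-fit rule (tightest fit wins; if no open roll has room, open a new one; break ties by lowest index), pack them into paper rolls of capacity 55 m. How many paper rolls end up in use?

  45 → roll 1 (new)  [load 45/55]
  35 → roll 2 (new)  [load 35/55]
  10 → roll 1  [load 55/55]
  5 → roll 2  [load 40/55]
  40 → roll 3 (new)  [load 40/55]
  5 → roll 2  [load 45/55]
  15 → roll 3  [load 55/55]
  45 → roll 4 (new)  [load 45/55]
  5 → roll 2  [load 50/55]
  15 → roll 5 (new)  [load 15/55]
  40 → roll 5  [load 55/55]
  40 → roll 6 (new)  [load 40/55]
6 paper rolls opened.

6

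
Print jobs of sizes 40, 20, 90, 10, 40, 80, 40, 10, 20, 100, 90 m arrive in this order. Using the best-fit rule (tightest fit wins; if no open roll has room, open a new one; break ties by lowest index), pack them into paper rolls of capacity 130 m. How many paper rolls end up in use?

  40 → roll 1 (new)  [load 40/130]
  20 → roll 1  [load 60/130]
  90 → roll 2 (new)  [load 90/130]
  10 → roll 2  [load 100/130]
  40 → roll 1  [load 100/130]
  80 → roll 3 (new)  [load 80/130]
  40 → roll 3  [load 120/130]
  10 → roll 3  [load 130/130]
  20 → roll 1  [load 120/130]
  100 → roll 4 (new)  [load 100/130]
  90 → roll 5 (new)  [load 90/130]
5 paper rolls opened.

5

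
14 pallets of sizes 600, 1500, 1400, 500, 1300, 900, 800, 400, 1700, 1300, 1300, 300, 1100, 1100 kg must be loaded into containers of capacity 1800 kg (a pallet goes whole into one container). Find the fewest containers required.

Total = 1700 + 1500 + 1400 + 1300 + 1300 + 1300 + 1100 + 1100 + 900 + 800 + 600 + 500 + 400 + 300 = 14200 kg.
Lower bound: ⌈14200/1800⌉ = 8 containers.
A packing using 9 containers:
  container 1: 1700 = 1700
  container 2: 1500 + 300 = 1800
  container 3: 1400 + 400 = 1800
  container 4: 1300 + 500 = 1800
  container 5: 1300 = 1300
  container 6: 1300 = 1300
  container 7: 1100 + 600 = 1700
  container 8: 1100 = 1100
  container 9: 900 + 800 = 1700
No arrangement into 8 containers stays within capacity, so 9 is optimal.

9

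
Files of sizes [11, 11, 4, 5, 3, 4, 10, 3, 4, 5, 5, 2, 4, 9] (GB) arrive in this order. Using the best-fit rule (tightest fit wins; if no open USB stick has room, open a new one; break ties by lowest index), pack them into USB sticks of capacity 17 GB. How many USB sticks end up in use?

  11 → USB stick 1 (new)  [load 11/17]
  11 → USB stick 2 (new)  [load 11/17]
  4 → USB stick 1  [load 15/17]
  5 → USB stick 2  [load 16/17]
  3 → USB stick 3 (new)  [load 3/17]
  4 → USB stick 3  [load 7/17]
  10 → USB stick 3  [load 17/17]
  3 → USB stick 4 (new)  [load 3/17]
  4 → USB stick 4  [load 7/17]
  5 → USB stick 4  [load 12/17]
  5 → USB stick 4  [load 17/17]
  2 → USB stick 1  [load 17/17]
  4 → USB stick 5 (new)  [load 4/17]
  9 → USB stick 5  [load 13/17]
5 USB sticks opened.

5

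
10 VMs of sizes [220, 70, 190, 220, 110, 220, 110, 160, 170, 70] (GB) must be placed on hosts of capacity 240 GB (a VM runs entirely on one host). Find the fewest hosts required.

Total = 220 + 220 + 220 + 190 + 170 + 160 + 110 + 110 + 70 + 70 = 1540 GB.
Lower bound: ⌈1540/240⌉ = 7 hosts.
A packing using 7 hosts:
  host 1: 220 = 220
  host 2: 220 = 220
  host 3: 220 = 220
  host 4: 190 = 190
  host 5: 170 + 70 = 240
  host 6: 160 + 70 = 230
  host 7: 110 + 110 = 220
This matches the lower bound, so 7 is optimal.

7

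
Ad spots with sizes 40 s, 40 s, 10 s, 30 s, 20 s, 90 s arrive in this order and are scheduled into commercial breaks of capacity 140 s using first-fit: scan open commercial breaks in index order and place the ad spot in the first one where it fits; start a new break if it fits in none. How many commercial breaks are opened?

2

  40 → break 1 (new)  [load 40/140]
  40 → break 1  [load 80/140]
  10 → break 1  [load 90/140]
  30 → break 1  [load 120/140]
  20 → break 1  [load 140/140]
  90 → break 2 (new)  [load 90/140]
2 commercial breaks opened.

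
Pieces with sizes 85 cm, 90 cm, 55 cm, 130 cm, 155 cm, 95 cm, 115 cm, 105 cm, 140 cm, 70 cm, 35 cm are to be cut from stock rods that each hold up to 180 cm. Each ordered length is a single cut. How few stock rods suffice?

7

Total = 155 + 140 + 130 + 115 + 105 + 95 + 90 + 85 + 70 + 55 + 35 = 1075 cm.
Lower bound: ⌈1075/180⌉ = 6 stock rods.
A packing using 7 stock rods:
  stock rod 1: 155 = 155
  stock rod 2: 140 + 35 = 175
  stock rod 3: 130 = 130
  stock rod 4: 115 + 55 = 170
  stock rod 5: 105 + 70 = 175
  stock rod 6: 95 + 85 = 180
  stock rod 7: 90 = 90
No arrangement into 6 stock rods stays within capacity, so 7 is optimal.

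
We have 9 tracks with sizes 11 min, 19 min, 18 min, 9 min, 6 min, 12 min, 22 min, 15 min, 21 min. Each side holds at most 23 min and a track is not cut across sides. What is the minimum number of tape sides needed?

Total = 22 + 21 + 19 + 18 + 15 + 12 + 11 + 9 + 6 = 133 min.
Lower bound: ⌈133/23⌉ = 6 tape sides.
A packing using 7 tape sides:
  side 1: 22 = 22
  side 2: 21 = 21
  side 3: 19 = 19
  side 4: 18 = 18
  side 5: 15 + 6 = 21
  side 6: 12 + 11 = 23
  side 7: 9 = 9
No arrangement into 6 tape sides stays within capacity, so 7 is optimal.

7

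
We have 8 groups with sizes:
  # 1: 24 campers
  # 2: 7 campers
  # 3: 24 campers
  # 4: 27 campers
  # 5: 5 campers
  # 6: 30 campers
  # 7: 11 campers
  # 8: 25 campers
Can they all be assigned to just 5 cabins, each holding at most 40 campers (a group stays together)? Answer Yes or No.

Yes

A valid assignment using 5 cabins:
  cabin 1: 30 + 7 = 37
  cabin 2: 27 + 11 = 38
  cabin 3: 25 + 5 = 30
  cabin 4: 24 = 24
  cabin 5: 24 = 24
Every load is within 40 campers, so 5 cabins suffice.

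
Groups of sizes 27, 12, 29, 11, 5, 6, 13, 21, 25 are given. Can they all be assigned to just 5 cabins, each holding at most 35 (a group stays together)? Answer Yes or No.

Yes

A valid assignment using 5 cabins:
  cabin 1: 29 + 6 = 35
  cabin 2: 27 + 5 = 32
  cabin 3: 25 = 25
  cabin 4: 21 + 13 = 34
  cabin 5: 12 + 11 = 23
Every load is within 35, so 5 cabins suffice.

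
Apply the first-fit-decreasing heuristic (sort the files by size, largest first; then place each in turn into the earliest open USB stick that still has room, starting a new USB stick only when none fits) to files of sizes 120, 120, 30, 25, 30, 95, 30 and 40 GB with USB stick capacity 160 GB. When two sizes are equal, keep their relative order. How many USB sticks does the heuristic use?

4

Sorted descending: 120, 120, 95, 40, 30, 30, 30, 25.
  120 → USB stick 1 (new)  [load 120/160]
  120 → USB stick 2 (new)  [load 120/160]
  95 → USB stick 3 (new)  [load 95/160]
  40 → USB stick 1  [load 160/160]
  30 → USB stick 2  [load 150/160]
  30 → USB stick 3  [load 125/160]
  30 → USB stick 3  [load 155/160]
  25 → USB stick 4 (new)  [load 25/160]
4 USB sticks opened.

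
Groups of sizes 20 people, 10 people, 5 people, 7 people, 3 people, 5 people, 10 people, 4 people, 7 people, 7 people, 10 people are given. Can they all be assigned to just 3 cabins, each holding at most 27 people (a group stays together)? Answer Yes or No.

Total = 88 people; ⌈88/27⌉ = 4.
At least 4 cabins are required, but only 3 are allowed.

No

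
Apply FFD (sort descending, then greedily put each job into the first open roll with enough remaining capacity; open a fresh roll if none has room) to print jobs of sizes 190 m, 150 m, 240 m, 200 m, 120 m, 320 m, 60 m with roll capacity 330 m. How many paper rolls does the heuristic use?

5

Sorted descending: 320, 240, 200, 190, 150, 120, 60.
  320 → roll 1 (new)  [load 320/330]
  240 → roll 2 (new)  [load 240/330]
  200 → roll 3 (new)  [load 200/330]
  190 → roll 4 (new)  [load 190/330]
  150 → roll 5 (new)  [load 150/330]
  120 → roll 3  [load 320/330]
  60 → roll 2  [load 300/330]
5 paper rolls opened.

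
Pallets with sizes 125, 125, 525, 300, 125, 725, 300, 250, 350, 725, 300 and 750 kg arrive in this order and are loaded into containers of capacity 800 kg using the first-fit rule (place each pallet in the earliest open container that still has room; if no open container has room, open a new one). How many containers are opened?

  125 → container 1 (new)  [load 125/800]
  125 → container 1  [load 250/800]
  525 → container 1  [load 775/800]
  300 → container 2 (new)  [load 300/800]
  125 → container 2  [load 425/800]
  725 → container 3 (new)  [load 725/800]
  300 → container 2  [load 725/800]
  250 → container 4 (new)  [load 250/800]
  350 → container 4  [load 600/800]
  725 → container 5 (new)  [load 725/800]
  300 → container 6 (new)  [load 300/800]
  750 → container 7 (new)  [load 750/800]
7 containers opened.

7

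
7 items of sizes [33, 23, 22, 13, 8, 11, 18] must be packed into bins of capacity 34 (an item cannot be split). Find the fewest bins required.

Total = 33 + 23 + 22 + 18 + 13 + 11 + 8 = 128.
Lower bound: ⌈128/34⌉ = 4 bins.
A packing using 4 bins:
  bin 1: 33 = 33
  bin 2: 23 + 11 = 34
  bin 3: 22 + 8 = 30
  bin 4: 18 + 13 = 31
This matches the lower bound, so 4 is optimal.

4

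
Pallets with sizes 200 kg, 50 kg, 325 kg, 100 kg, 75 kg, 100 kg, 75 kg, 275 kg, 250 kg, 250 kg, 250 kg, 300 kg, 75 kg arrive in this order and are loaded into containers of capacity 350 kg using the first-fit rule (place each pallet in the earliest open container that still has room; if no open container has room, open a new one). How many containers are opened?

8

  200 → container 1 (new)  [load 200/350]
  50 → container 1  [load 250/350]
  325 → container 2 (new)  [load 325/350]
  100 → container 1  [load 350/350]
  75 → container 3 (new)  [load 75/350]
  100 → container 3  [load 175/350]
  75 → container 3  [load 250/350]
  275 → container 4 (new)  [load 275/350]
  250 → container 5 (new)  [load 250/350]
  250 → container 6 (new)  [load 250/350]
  250 → container 7 (new)  [load 250/350]
  300 → container 8 (new)  [load 300/350]
  75 → container 3  [load 325/350]
8 containers opened.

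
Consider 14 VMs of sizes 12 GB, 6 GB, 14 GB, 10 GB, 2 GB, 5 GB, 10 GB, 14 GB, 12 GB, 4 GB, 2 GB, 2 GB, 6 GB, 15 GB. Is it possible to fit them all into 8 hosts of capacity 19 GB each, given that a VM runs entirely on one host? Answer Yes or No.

Yes

A valid assignment using 7 hosts:
  host 1: 15 + 4 = 19
  host 2: 14 + 5 = 19
  host 3: 14 + 2 + 2 = 18
  host 4: 12 + 6 = 18
  host 5: 12 + 6 = 18
  host 6: 10 + 2 = 12
  host 7: 10 = 10
That uses only 7 ≤ 8, so 8 hosts are enough.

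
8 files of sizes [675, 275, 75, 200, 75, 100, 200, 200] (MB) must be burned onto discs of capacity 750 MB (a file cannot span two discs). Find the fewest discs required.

Total = 675 + 275 + 200 + 200 + 200 + 100 + 75 + 75 = 1800 MB.
Lower bound: ⌈1800/750⌉ = 3 discs.
A packing using 3 discs:
  disc 1: 675 + 75 = 750
  disc 2: 275 + 200 + 200 + 75 = 750
  disc 3: 200 + 100 = 300
This matches the lower bound, so 3 is optimal.

3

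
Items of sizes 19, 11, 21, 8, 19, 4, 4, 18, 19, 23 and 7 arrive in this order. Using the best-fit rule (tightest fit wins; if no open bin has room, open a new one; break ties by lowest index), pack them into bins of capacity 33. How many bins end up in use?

  19 → bin 1 (new)  [load 19/33]
  11 → bin 1  [load 30/33]
  21 → bin 2 (new)  [load 21/33]
  8 → bin 2  [load 29/33]
  19 → bin 3 (new)  [load 19/33]
  4 → bin 2  [load 33/33]
  4 → bin 3  [load 23/33]
  18 → bin 4 (new)  [load 18/33]
  19 → bin 5 (new)  [load 19/33]
  23 → bin 6 (new)  [load 23/33]
  7 → bin 3  [load 30/33]
6 bins opened.

6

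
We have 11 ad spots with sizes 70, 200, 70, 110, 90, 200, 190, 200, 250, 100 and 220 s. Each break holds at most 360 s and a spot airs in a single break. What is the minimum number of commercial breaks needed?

6

Total = 250 + 220 + 200 + 200 + 200 + 190 + 110 + 100 + 90 + 70 + 70 = 1700 s.
Lower bound: ⌈1700/360⌉ = 5 commercial breaks.
Also, 6 ad spots each exceed 180 s, and no two of those can share a break, so at least 6 commercial breaks are needed.
A packing using 6 commercial breaks:
  break 1: 250 + 110 = 360
  break 2: 220 + 100 = 320
  break 3: 200 + 90 + 70 = 360
  break 4: 200 + 70 = 270
  break 5: 200 = 200
  break 6: 190 = 190
This matches the lower bound, so 6 is optimal.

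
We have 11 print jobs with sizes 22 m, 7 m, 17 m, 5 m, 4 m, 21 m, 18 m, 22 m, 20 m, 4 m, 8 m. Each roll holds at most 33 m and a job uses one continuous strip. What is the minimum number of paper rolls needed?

Total = 22 + 22 + 21 + 20 + 18 + 17 + 8 + 7 + 5 + 4 + 4 = 148 m.
Lower bound: ⌈148/33⌉ = 5 paper rolls.
Also, 6 print jobs each exceed 33/2 m, and no two of those can share a roll, so at least 6 paper rolls are needed.
A packing using 6 paper rolls:
  roll 1: 22 + 8 = 30
  roll 2: 22 + 7 + 4 = 33
  roll 3: 21 + 5 + 4 = 30
  roll 4: 20 = 20
  roll 5: 18 = 18
  roll 6: 17 = 17
This matches the lower bound, so 6 is optimal.

6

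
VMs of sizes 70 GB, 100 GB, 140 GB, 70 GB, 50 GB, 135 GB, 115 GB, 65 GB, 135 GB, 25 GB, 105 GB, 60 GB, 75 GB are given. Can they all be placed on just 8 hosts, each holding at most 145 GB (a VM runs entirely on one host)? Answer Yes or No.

No

Total = 1145 GB; ⌈1145/145⌉ = 8.
The bound of 8 does not rule out 8, but exhaustive search shows no assignment into 8 hosts of capacity 145 GB exists — the minimum is 9.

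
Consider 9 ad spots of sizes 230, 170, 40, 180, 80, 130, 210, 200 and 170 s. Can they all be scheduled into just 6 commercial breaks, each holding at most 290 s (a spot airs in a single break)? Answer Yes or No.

Total = 1410 s; ⌈1410/290⌉ = 5.
6 ad spots each exceed half the capacity and cannot share a break, forcing at least 6 commercial breaks.
The bound of 6 does not rule out 6, but exhaustive search shows no assignment into 6 commercial breaks of capacity 290 s exists — the minimum is 7.

No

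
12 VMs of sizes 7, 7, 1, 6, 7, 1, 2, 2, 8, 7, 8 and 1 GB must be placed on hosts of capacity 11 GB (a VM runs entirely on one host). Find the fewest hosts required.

7

Total = 8 + 8 + 7 + 7 + 7 + 7 + 6 + 2 + 2 + 1 + 1 + 1 = 57 GB.
Lower bound: ⌈57/11⌉ = 6 hosts.
Also, 7 VMs each exceed 11/2 GB, and no two of those can share a host, so at least 7 hosts are needed.
A packing using 7 hosts:
  host 1: 8 + 2 + 1 = 11
  host 2: 8 + 2 + 1 = 11
  host 3: 7 + 1 = 8
  host 4: 7 = 7
  host 5: 7 = 7
  host 6: 7 = 7
  host 7: 6 = 6
This matches the lower bound, so 7 is optimal.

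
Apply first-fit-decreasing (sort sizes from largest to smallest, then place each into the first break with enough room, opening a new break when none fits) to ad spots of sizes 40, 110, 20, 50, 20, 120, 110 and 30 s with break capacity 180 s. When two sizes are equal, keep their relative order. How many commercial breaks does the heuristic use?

3

Sorted descending: 120, 110, 110, 50, 40, 30, 20, 20.
  120 → break 1 (new)  [load 120/180]
  110 → break 2 (new)  [load 110/180]
  110 → break 3 (new)  [load 110/180]
  50 → break 1  [load 170/180]
  40 → break 2  [load 150/180]
  30 → break 2  [load 180/180]
  20 → break 3  [load 130/180]
  20 → break 3  [load 150/180]
3 commercial breaks opened.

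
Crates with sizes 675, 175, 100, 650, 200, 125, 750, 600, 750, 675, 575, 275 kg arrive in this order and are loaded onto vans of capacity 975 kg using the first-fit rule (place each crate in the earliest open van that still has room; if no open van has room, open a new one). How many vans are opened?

7

  675 → van 1 (new)  [load 675/975]
  175 → van 1  [load 850/975]
  100 → van 1  [load 950/975]
  650 → van 2 (new)  [load 650/975]
  200 → van 2  [load 850/975]
  125 → van 2  [load 975/975]
  750 → van 3 (new)  [load 750/975]
  600 → van 4 (new)  [load 600/975]
  750 → van 5 (new)  [load 750/975]
  675 → van 6 (new)  [load 675/975]
  575 → van 7 (new)  [load 575/975]
  275 → van 4  [load 875/975]
7 vans opened.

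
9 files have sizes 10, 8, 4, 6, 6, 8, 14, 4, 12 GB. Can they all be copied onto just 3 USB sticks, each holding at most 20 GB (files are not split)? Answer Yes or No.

No

Total = 72 GB; ⌈72/20⌉ = 4.
At least 4 USB sticks are required, but only 3 are allowed.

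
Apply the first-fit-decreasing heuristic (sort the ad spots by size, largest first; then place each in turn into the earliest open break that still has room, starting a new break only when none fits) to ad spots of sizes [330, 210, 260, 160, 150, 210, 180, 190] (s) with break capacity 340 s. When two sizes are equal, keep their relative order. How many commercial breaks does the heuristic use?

Sorted descending: 330, 260, 210, 210, 190, 180, 160, 150.
  330 → break 1 (new)  [load 330/340]
  260 → break 2 (new)  [load 260/340]
  210 → break 3 (new)  [load 210/340]
  210 → break 4 (new)  [load 210/340]
  190 → break 5 (new)  [load 190/340]
  180 → break 6 (new)  [load 180/340]
  160 → break 6  [load 340/340]
  150 → break 5  [load 340/340]
6 commercial breaks opened.

6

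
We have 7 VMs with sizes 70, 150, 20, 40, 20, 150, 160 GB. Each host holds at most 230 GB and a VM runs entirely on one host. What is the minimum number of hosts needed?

3

Total = 160 + 150 + 150 + 70 + 40 + 20 + 20 = 610 GB.
Lower bound: ⌈610/230⌉ = 3 hosts.
A packing using 3 hosts:
  host 1: 160 + 70 = 230
  host 2: 150 + 40 + 20 + 20 = 230
  host 3: 150 = 150
This matches the lower bound, so 3 is optimal.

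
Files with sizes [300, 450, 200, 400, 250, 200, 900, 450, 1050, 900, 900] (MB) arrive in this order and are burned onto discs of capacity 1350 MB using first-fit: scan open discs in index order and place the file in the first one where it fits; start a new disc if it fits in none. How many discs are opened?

5

  300 → disc 1 (new)  [load 300/1350]
  450 → disc 1  [load 750/1350]
  200 → disc 1  [load 950/1350]
  400 → disc 1  [load 1350/1350]
  250 → disc 2 (new)  [load 250/1350]
  200 → disc 2  [load 450/1350]
  900 → disc 2  [load 1350/1350]
  450 → disc 3 (new)  [load 450/1350]
  1050 → disc 4 (new)  [load 1050/1350]
  900 → disc 3  [load 1350/1350]
  900 → disc 5 (new)  [load 900/1350]
5 discs opened.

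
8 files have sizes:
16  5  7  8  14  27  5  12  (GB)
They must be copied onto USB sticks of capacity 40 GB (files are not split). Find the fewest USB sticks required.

Total = 27 + 16 + 14 + 12 + 8 + 7 + 5 + 5 = 94 GB.
Lower bound: ⌈94/40⌉ = 3 USB sticks.
A packing using 3 USB sticks:
  USB stick 1: 27 + 12 = 39
  USB stick 2: 16 + 14 + 8 = 38
  USB stick 3: 7 + 5 + 5 = 17
This matches the lower bound, so 3 is optimal.

3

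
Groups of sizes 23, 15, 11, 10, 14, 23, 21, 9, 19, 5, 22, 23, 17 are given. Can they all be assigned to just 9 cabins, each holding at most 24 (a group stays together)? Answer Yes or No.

No

Total = 212; ⌈212/24⌉ = 9.
The bound of 9 does not rule out 9, but exhaustive search shows no assignment into 9 cabins of capacity 24 exists — the minimum is 10.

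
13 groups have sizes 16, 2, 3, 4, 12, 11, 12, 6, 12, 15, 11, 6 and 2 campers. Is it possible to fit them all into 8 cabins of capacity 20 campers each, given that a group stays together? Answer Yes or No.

A valid assignment using 7 cabins:
  cabin 1: 16 + 4 = 20
  cabin 2: 15 + 3 + 2 = 20
  cabin 3: 12 + 6 + 2 = 20
  cabin 4: 12 + 6 = 18
  cabin 5: 12 = 12
  cabin 6: 11 = 11
  cabin 7: 11 = 11
That uses only 7 ≤ 8, so 8 cabins are enough.

Yes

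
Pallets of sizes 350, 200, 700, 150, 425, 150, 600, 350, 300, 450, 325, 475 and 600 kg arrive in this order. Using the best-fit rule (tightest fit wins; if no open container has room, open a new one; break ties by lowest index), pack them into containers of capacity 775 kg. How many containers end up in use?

  350 → container 1 (new)  [load 350/775]
  200 → container 1  [load 550/775]
  700 → container 2 (new)  [load 700/775]
  150 → container 1  [load 700/775]
  425 → container 3 (new)  [load 425/775]
  150 → container 3  [load 575/775]
  600 → container 4 (new)  [load 600/775]
  350 → container 5 (new)  [load 350/775]
  300 → container 5  [load 650/775]
  450 → container 6 (new)  [load 450/775]
  325 → container 6  [load 775/775]
  475 → container 7 (new)  [load 475/775]
  600 → container 8 (new)  [load 600/775]
8 containers opened.

8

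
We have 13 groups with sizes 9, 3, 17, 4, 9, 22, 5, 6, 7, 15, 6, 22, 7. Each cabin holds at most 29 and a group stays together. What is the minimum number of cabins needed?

Total = 22 + 22 + 17 + 15 + 9 + 9 + 7 + 7 + 6 + 6 + 5 + 4 + 3 = 132.
Lower bound: ⌈132/29⌉ = 5 cabins.
A packing using 5 cabins:
  cabin 1: 22 + 7 = 29
  cabin 2: 22 + 7 = 29
  cabin 3: 17 + 9 + 3 = 29
  cabin 4: 15 + 9 + 5 = 29
  cabin 5: 6 + 6 + 4 = 16
This matches the lower bound, so 5 is optimal.

5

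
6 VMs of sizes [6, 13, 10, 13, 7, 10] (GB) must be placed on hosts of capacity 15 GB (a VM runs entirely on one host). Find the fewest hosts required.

Total = 13 + 13 + 10 + 10 + 7 + 6 = 59 GB.
Lower bound: ⌈59/15⌉ = 4 hosts.
A packing using 5 hosts:
  host 1: 13 = 13
  host 2: 13 = 13
  host 3: 10 = 10
  host 4: 10 = 10
  host 5: 7 + 6 = 13
No arrangement into 4 hosts stays within capacity, so 5 is optimal.

5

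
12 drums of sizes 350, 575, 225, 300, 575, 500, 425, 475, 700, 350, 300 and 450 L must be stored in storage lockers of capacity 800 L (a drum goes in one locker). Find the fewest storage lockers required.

7

Total = 700 + 575 + 575 + 500 + 475 + 450 + 425 + 350 + 350 + 300 + 300 + 225 = 5225 L.
Lower bound: ⌈5225/800⌉ = 7 storage lockers.
A packing using 7 storage lockers:
  locker 1: 700 = 700
  locker 2: 575 + 225 = 800
  locker 3: 575 = 575
  locker 4: 500 + 300 = 800
  locker 5: 475 + 300 = 775
  locker 6: 450 + 350 = 800
  locker 7: 425 + 350 = 775
This matches the lower bound, so 7 is optimal.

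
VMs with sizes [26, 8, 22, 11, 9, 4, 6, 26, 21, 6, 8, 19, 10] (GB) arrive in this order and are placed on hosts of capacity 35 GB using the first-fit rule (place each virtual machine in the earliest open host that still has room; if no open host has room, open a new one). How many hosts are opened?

  26 → host 1 (new)  [load 26/35]
  8 → host 1  [load 34/35]
  22 → host 2 (new)  [load 22/35]
  11 → host 2  [load 33/35]
  9 → host 3 (new)  [load 9/35]
  4 → host 3  [load 13/35]
  6 → host 3  [load 19/35]
  26 → host 4 (new)  [load 26/35]
  21 → host 5 (new)  [load 21/35]
  6 → host 3  [load 25/35]
  8 → host 3  [load 33/35]
  19 → host 6 (new)  [load 19/35]
  10 → host 5  [load 31/35]
6 hosts opened.

6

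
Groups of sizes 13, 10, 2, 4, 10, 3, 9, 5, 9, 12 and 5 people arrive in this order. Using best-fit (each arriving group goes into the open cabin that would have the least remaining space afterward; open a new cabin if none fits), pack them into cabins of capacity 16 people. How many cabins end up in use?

6

  13 → cabin 1 (new)  [load 13/16]
  10 → cabin 2 (new)  [load 10/16]
  2 → cabin 1  [load 15/16]
  4 → cabin 2  [load 14/16]
  10 → cabin 3 (new)  [load 10/16]
  3 → cabin 3  [load 13/16]
  9 → cabin 4 (new)  [load 9/16]
  5 → cabin 4  [load 14/16]
  9 → cabin 5 (new)  [load 9/16]
  12 → cabin 6 (new)  [load 12/16]
  5 → cabin 5  [load 14/16]
6 cabins opened.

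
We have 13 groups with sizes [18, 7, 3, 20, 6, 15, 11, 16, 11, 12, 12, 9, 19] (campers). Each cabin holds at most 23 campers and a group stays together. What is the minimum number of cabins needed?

8

Total = 20 + 19 + 18 + 16 + 15 + 12 + 12 + 11 + 11 + 9 + 7 + 6 + 3 = 159 campers.
Lower bound: ⌈159/23⌉ = 7 cabins.
A packing using 8 cabins:
  cabin 1: 20 + 3 = 23
  cabin 2: 19 = 19
  cabin 3: 18 = 18
  cabin 4: 16 + 7 = 23
  cabin 5: 15 + 6 = 21
  cabin 6: 12 + 11 = 23
  cabin 7: 12 + 11 = 23
  cabin 8: 9 = 9
No arrangement into 7 cabins stays within capacity, so 8 is optimal.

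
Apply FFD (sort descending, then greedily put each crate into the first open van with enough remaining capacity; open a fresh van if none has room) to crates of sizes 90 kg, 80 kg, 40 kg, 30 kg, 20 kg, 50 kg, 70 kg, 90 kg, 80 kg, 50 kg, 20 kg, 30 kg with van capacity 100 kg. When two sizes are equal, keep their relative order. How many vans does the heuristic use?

7

Sorted descending: 90, 90, 80, 80, 70, 50, 50, 40, 30, 30, 20, 20.
  90 → van 1 (new)  [load 90/100]
  90 → van 2 (new)  [load 90/100]
  80 → van 3 (new)  [load 80/100]
  80 → van 4 (new)  [load 80/100]
  70 → van 5 (new)  [load 70/100]
  50 → van 6 (new)  [load 50/100]
  50 → van 6  [load 100/100]
  40 → van 7 (new)  [load 40/100]
  30 → van 5  [load 100/100]
  30 → van 7  [load 70/100]
  20 → van 3  [load 100/100]
  20 → van 4  [load 100/100]
7 vans opened.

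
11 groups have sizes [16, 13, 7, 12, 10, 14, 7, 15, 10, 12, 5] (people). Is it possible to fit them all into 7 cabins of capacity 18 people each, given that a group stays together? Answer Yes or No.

Total = 121 people; ⌈121/18⌉ = 7.
8 groups each exceed half the capacity and cannot share a cabin, forcing at least 8 cabins.
At least 8 cabins are required, but only 7 are allowed.

No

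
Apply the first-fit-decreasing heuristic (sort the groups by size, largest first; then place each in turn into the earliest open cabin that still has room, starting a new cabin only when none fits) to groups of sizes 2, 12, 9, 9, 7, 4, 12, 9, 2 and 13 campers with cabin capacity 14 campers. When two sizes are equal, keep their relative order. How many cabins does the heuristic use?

7

Sorted descending: 13, 12, 12, 9, 9, 9, 7, 4, 2, 2.
  13 → cabin 1 (new)  [load 13/14]
  12 → cabin 2 (new)  [load 12/14]
  12 → cabin 3 (new)  [load 12/14]
  9 → cabin 4 (new)  [load 9/14]
  9 → cabin 5 (new)  [load 9/14]
  9 → cabin 6 (new)  [load 9/14]
  7 → cabin 7 (new)  [load 7/14]
  4 → cabin 4  [load 13/14]
  2 → cabin 2  [load 14/14]
  2 → cabin 3  [load 14/14]
7 cabins opened.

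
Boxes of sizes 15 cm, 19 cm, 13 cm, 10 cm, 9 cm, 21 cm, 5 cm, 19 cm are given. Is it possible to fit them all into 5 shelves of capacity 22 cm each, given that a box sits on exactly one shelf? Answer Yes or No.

Total = 111 cm; ⌈111/22⌉ = 6.
At least 6 shelves are required, but only 5 are allowed.

No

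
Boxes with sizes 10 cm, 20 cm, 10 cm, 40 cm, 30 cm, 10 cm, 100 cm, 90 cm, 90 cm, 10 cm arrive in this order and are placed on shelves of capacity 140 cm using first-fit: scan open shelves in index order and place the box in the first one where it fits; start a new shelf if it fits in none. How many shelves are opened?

4

  10 → shelf 1 (new)  [load 10/140]
  20 → shelf 1  [load 30/140]
  10 → shelf 1  [load 40/140]
  40 → shelf 1  [load 80/140]
  30 → shelf 1  [load 110/140]
  10 → shelf 1  [load 120/140]
  100 → shelf 2 (new)  [load 100/140]
  90 → shelf 3 (new)  [load 90/140]
  90 → shelf 4 (new)  [load 90/140]
  10 → shelf 1  [load 130/140]
4 shelves opened.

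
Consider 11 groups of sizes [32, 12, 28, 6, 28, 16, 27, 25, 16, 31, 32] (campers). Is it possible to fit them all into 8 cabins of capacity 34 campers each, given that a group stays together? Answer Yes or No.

Total = 253 campers; ⌈253/34⌉ = 8.
The bound of 8 does not rule out 8, but exhaustive search shows no assignment into 8 cabins of capacity 34 campers exists — the minimum is 9.

No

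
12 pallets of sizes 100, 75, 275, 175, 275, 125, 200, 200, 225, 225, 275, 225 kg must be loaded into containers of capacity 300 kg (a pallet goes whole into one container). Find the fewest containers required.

Total = 275 + 275 + 275 + 225 + 225 + 225 + 200 + 200 + 175 + 125 + 100 + 75 = 2375 kg.
Lower bound: ⌈2375/300⌉ = 8 containers.
Also, 9 pallets each exceed 150 kg, and no two of those can share a container, so at least 9 containers are needed.
A packing using 9 containers:
  container 1: 275 = 275
  container 2: 275 = 275
  container 3: 275 = 275
  container 4: 225 + 75 = 300
  container 5: 225 = 225
  container 6: 225 = 225
  container 7: 200 + 100 = 300
  container 8: 200 = 200
  container 9: 175 + 125 = 300
This matches the lower bound, so 9 is optimal.

9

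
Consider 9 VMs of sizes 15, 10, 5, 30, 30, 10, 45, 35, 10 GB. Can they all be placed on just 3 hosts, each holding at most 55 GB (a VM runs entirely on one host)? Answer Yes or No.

Total = 190 GB; ⌈190/55⌉ = 4.
At least 4 hosts are required, but only 3 are allowed.

No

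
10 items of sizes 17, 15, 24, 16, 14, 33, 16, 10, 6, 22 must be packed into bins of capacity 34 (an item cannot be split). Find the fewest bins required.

6

Total = 33 + 24 + 22 + 17 + 16 + 16 + 15 + 14 + 10 + 6 = 173.
Lower bound: ⌈173/34⌉ = 6 bins.
A packing using 6 bins:
  bin 1: 33 = 33
  bin 2: 24 + 10 = 34
  bin 3: 22 + 6 = 28
  bin 4: 17 + 16 = 33
  bin 5: 16 + 15 = 31
  bin 6: 14 = 14
This matches the lower bound, so 6 is optimal.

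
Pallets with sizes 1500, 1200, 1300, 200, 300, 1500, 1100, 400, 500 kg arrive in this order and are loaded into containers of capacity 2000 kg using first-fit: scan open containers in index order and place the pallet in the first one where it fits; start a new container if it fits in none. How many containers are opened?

5

  1500 → container 1 (new)  [load 1500/2000]
  1200 → container 2 (new)  [load 1200/2000]
  1300 → container 3 (new)  [load 1300/2000]
  200 → container 1  [load 1700/2000]
  300 → container 1  [load 2000/2000]
  1500 → container 4 (new)  [load 1500/2000]
  1100 → container 5 (new)  [load 1100/2000]
  400 → container 2  [load 1600/2000]
  500 → container 3  [load 1800/2000]
5 containers opened.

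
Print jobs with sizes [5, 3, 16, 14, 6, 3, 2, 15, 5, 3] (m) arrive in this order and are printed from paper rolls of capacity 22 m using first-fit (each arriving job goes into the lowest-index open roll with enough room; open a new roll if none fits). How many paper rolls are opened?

4

  5 → roll 1 (new)  [load 5/22]
  3 → roll 1  [load 8/22]
  16 → roll 2 (new)  [load 16/22]
  14 → roll 1  [load 22/22]
  6 → roll 2  [load 22/22]
  3 → roll 3 (new)  [load 3/22]
  2 → roll 3  [load 5/22]
  15 → roll 3  [load 20/22]
  5 → roll 4 (new)  [load 5/22]
  3 → roll 4  [load 8/22]
4 paper rolls opened.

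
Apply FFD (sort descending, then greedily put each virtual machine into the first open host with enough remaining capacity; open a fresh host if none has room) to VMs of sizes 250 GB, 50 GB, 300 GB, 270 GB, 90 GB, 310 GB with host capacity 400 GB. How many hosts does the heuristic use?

4

Sorted descending: 310, 300, 270, 250, 90, 50.
  310 → host 1 (new)  [load 310/400]
  300 → host 2 (new)  [load 300/400]
  270 → host 3 (new)  [load 270/400]
  250 → host 4 (new)  [load 250/400]
  90 → host 1  [load 400/400]
  50 → host 2  [load 350/400]
4 hosts opened.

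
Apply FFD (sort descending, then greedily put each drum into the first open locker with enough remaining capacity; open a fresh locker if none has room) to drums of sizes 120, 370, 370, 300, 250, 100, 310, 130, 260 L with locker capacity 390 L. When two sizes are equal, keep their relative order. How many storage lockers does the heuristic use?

Sorted descending: 370, 370, 310, 300, 260, 250, 130, 120, 100.
  370 → locker 1 (new)  [load 370/390]
  370 → locker 2 (new)  [load 370/390]
  310 → locker 3 (new)  [load 310/390]
  300 → locker 4 (new)  [load 300/390]
  260 → locker 5 (new)  [load 260/390]
  250 → locker 6 (new)  [load 250/390]
  130 → locker 5  [load 390/390]
  120 → locker 6  [load 370/390]
  100 → locker 7 (new)  [load 100/390]
7 storage lockers opened.

7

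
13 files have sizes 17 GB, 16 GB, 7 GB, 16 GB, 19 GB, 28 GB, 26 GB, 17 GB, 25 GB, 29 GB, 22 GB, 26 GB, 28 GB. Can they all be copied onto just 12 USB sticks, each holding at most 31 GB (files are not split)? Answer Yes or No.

A valid assignment using 12 USB sticks:
  USB stick 1: 29 = 29
  USB stick 2: 28 = 28
  USB stick 3: 28 = 28
  USB stick 4: 26 = 26
  USB stick 5: 26 = 26
  USB stick 6: 25 = 25
  USB stick 7: 22 + 7 = 29
  USB stick 8: 19 = 19
  USB stick 9: 17 = 17
  USB stick 10: 17 = 17
  USB stick 11: 16 = 16
  USB stick 12: 16 = 16
Every load is within 31 GB, so 12 USB sticks suffice.

Yes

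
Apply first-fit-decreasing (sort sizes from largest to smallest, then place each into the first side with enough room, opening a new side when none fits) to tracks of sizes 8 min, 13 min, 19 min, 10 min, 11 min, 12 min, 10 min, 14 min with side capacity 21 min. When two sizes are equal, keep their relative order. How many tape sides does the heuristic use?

6

Sorted descending: 19, 14, 13, 12, 11, 10, 10, 8.
  19 → side 1 (new)  [load 19/21]
  14 → side 2 (new)  [load 14/21]
  13 → side 3 (new)  [load 13/21]
  12 → side 4 (new)  [load 12/21]
  11 → side 5 (new)  [load 11/21]
  10 → side 5  [load 21/21]
  10 → side 6 (new)  [load 10/21]
  8 → side 3  [load 21/21]
6 tape sides opened.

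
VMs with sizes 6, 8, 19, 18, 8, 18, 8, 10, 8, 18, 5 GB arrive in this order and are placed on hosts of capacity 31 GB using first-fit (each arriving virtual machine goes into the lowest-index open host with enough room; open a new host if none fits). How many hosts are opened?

  6 → host 1 (new)  [load 6/31]
  8 → host 1  [load 14/31]
  19 → host 2 (new)  [load 19/31]
  18 → host 3 (new)  [load 18/31]
  8 → host 1  [load 22/31]
  18 → host 4 (new)  [load 18/31]
  8 → host 1  [load 30/31]
  10 → host 2  [load 29/31]
  8 → host 3  [load 26/31]
  18 → host 5 (new)  [load 18/31]
  5 → host 3  [load 31/31]
5 hosts opened.

5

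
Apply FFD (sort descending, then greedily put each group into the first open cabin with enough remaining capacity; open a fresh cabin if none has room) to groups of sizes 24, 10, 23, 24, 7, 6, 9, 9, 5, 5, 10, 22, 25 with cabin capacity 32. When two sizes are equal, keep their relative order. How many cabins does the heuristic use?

Sorted descending: 25, 24, 24, 23, 22, 10, 10, 9, 9, 7, 6, 5, 5.
  25 → cabin 1 (new)  [load 25/32]
  24 → cabin 2 (new)  [load 24/32]
  24 → cabin 3 (new)  [load 24/32]
  23 → cabin 4 (new)  [load 23/32]
  22 → cabin 5 (new)  [load 22/32]
  10 → cabin 5  [load 32/32]
  10 → cabin 6 (new)  [load 10/32]
  9 → cabin 4  [load 32/32]
  9 → cabin 6  [load 19/32]
  7 → cabin 1  [load 32/32]
  6 → cabin 2  [load 30/32]
  5 → cabin 3  [load 29/32]
  5 → cabin 6  [load 24/32]
6 cabins opened.

6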